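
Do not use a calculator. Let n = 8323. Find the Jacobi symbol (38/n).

Pull out 2: since 8323 ≡ 3 (mod 8), (2/8323) = -1.
Reciprocity: 19 ≡ 3 and 8323 ≡ 3 (mod 4), so (19/8323) = −(8323/19).
Reduce top mod 19: now compute (1/19).
Reached (1/19) = 1. Collecting the sign flips along the way, the symbol is +1.

1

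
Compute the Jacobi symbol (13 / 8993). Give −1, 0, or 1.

1

Reciprocity: 13 ≡ 1 and 8993 ≡ 1 (mod 4), so (13/8993) = +(8993/13).
Reduce top mod 13: now compute (10/13).
Pull out 2: since 13 ≡ 5 (mod 8), (2/13) = -1.
Reciprocity: 5 ≡ 1 and 13 ≡ 1 (mod 4), so (5/13) = +(13/5).
Reduce top mod 5: now compute (3/5).
Reciprocity: 3 ≡ 3 and 5 ≡ 1 (mod 4), so (3/5) = +(5/3).
Reduce top mod 3: now compute (2/3).
Pull out 2: since 3 ≡ 3 (mod 8), (2/3) = -1.
Reached (1/3) = 1. Collecting the sign flips along the way, the symbol is +1.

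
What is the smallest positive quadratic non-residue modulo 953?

(2/953) = +1, so 2 is a residue.
(3/953) = −1, so 3 is the smallest positive non-residue mod 953.

3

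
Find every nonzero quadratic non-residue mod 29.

Square k = 1,…,14 (k and 29−k give the same square):
1²=1, 2²=4, 3²=9, 4²=16, 5²=25, 6²≡7, 7²≡20, 8²≡6, 9²≡23, 10²≡13, 11²≡5, 12²≡28, 13²≡24, 14²≡22 (mod 29).
The residues are {1, 4, 5, 6, 7, 9, 13, 16, 20, 22, 23, 24, 25, 28}; the non-residues are the remaining 14 nonzero classes.

2,3,8,10,11,12,14,15,17,18,19,21,26,27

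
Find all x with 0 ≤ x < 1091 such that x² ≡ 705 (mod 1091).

Since 1091 ≡ 3 (mod 4), a square root of 705 is 705^((1091+1)/4) = 705^273 mod 1091.
Repeated squaring: 705^2≡620, 705^4≡368, 705^8≡140, 705^16≡1053, 705^32≡353, 705^64≡235, 705^128≡675, 705^256≡678 (mod 1091).
705^273 = 705^(256+16+1) ≡ 439 (mod 1091).
Check: 439² = 192721 ≡ 705 (mod 1091). The two roots are 439 and 652.

439, 652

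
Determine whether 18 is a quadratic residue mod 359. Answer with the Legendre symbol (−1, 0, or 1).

Pull out 2: since 359 ≡ 7 (mod 8), (2/359) = +1.
Reciprocity: 9 ≡ 1 and 359 ≡ 3 (mod 4), so (9/359) = +(359/9).
Reduce top mod 9: now compute (8/9).
Pull out 2^3: since 9 ≡ 1 (mod 8), (2/9) = +1, so (2/9)^3 = +1.
Reached (1/9) = 1. Collecting the sign flips along the way, the symbol is +1.

1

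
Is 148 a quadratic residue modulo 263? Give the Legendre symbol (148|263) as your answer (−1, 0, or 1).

Pull out 2^2: since 263 ≡ 7 (mod 8), (2/263) = +1, so (2/263)^2 = +1.
Reciprocity: 37 ≡ 1 and 263 ≡ 3 (mod 4), so (37/263) = +(263/37).
Reduce top mod 37: now compute (4/37).
Pull out 2^2: since 37 ≡ 5 (mod 8), (2/37) = -1, so (2/37)^2 = +1.
Reached (1/37) = 1. Collecting the sign flips along the way, the symbol is +1.

1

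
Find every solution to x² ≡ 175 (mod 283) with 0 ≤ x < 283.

32, 251

Since 283 ≡ 3 (mod 4), a square root of 175 is 175^((283+1)/4) = 175^71 mod 283.
Repeated squaring: 175^2≡61, 175^4≡42, 175^8≡66, 175^16≡111, 175^32≡152, 175^64≡181 (mod 283).
175^71 = 175^(64+4+2+1) ≡ 251 (mod 283).
Check: 251² = 63001 ≡ 175 (mod 283). The two roots are 32 and 251.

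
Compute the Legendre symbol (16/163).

Euler's criterion: (16/163) ≡ 16^81 (mod 163).
16^2 ≡ 93 (mod 163)
16^4 ≡ 10 (mod 163)
16^8 ≡ 100 (mod 163)
16^16 ≡ 57 (mod 163)
16^32 ≡ 152 (mod 163)
16^64 ≡ 121 (mod 163)
16^81 = 16^(64+16+1) ≡ 1 (mod 163).
Result is 1, so (16/163) = 1.

1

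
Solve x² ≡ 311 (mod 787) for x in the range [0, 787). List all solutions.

Since 787 ≡ 3 (mod 4), a square root of 311 is 311^((787+1)/4) = 311^197 mod 787.
Repeated squaring: 311^2≡707, 311^4≡104, 311^8≡585, 311^16≡667, 311^32≡234, 311^64≡453, 311^128≡589 (mod 787).
311^197 = 311^(128+64+4+1) ≡ 274 (mod 787).
Check: 274² = 75076 ≡ 311 (mod 787). The two roots are 274 and 513.

274, 513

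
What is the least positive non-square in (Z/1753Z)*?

(2/1753) = +1, so 2 is a residue.
(3/1753) = +1, so 3 is a residue.
(4/1753) = +1, so 4 is a residue.
(5/1753) = −1, so 5 is the smallest positive non-residue mod 1753.

5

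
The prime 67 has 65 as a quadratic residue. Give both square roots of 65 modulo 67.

Since 67 ≡ 3 (mod 4), a square root of 65 is 65^((67+1)/4) = 65^17 mod 67.
Repeated squaring: 65^2≡4, 65^4≡16, 65^8≡55, 65^16≡10 (mod 67).
65^17 = 65^(16+1) ≡ 47 (mod 67).
Check: 47² = 2209 ≡ 65 (mod 67). The two roots are 20 and 47.

20, 47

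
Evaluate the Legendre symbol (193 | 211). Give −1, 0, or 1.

1

Euler's criterion: (193/211) ≡ 193^105 (mod 211).
193^2 ≡ 113 (mod 211)
193^4 ≡ 109 (mod 211)
193^8 ≡ 65 (mod 211)
193^16 ≡ 5 (mod 211)
193^32 ≡ 25 (mod 211)
193^64 ≡ 203 (mod 211)
193^105 = 193^(64+32+8+1) ≡ 1 (mod 211).
Result is 1, so (193/211) = 1.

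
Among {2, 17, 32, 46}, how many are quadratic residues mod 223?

(2/223) = +1 → QR.
(17/223) = +1 → QR.
(32/223) = +1 → QR.
(46/223) = -1 → non-residue.
Total quadratic residues among the 4: 3.

3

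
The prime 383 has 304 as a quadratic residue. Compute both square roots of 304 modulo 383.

Since 383 ≡ 3 (mod 4), a square root of 304 is 304^((383+1)/4) = 304^96 mod 383.
Repeated squaring: 304^2≡113, 304^4≡130, 304^8≡48, 304^16≡6, 304^32≡36, 304^64≡147 (mod 383).
304^96 = 304^(64+32) ≡ 313 (mod 383).
Check: 313² = 97969 ≡ 304 (mod 383). The two roots are 70 and 313.

70, 313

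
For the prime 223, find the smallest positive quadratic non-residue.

3

(2/223) = +1, so 2 is a residue.
(3/223) = −1, so 3 is the smallest positive non-residue mod 223.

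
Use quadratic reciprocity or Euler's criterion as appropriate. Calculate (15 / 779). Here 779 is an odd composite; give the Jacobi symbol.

1

Reciprocity: 15 ≡ 3 and 779 ≡ 3 (mod 4), so (15/779) = −(779/15).
Reduce top mod 15: now compute (14/15).
Pull out 2: since 15 ≡ 7 (mod 8), (2/15) = +1.
Reciprocity: 7 ≡ 3 and 15 ≡ 3 (mod 4), so (7/15) = −(15/7).
Reduce top mod 7: now compute (1/7).
Reached (1/7) = 1. Collecting the sign flips along the way, the symbol is +1.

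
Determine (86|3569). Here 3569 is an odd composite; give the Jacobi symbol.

Pull out 2: since 3569 ≡ 1 (mod 8), (2/3569) = +1.
Reciprocity: 43 ≡ 3 and 3569 ≡ 1 (mod 4), so (43/3569) = +(3569/43).
Reduce top mod 43: now compute (0/43).
Top reduces to 0: gcd > 1, so the symbol is 0.

0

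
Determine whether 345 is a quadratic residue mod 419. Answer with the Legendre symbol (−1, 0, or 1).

1

Euler's criterion: (345/419) ≡ 345^209 (mod 419).
345^2 ≡ 29 (mod 419)
345^4 ≡ 3 (mod 419)
345^8 ≡ 9 (mod 419)
345^16 ≡ 81 (mod 419)
345^32 ≡ 276 (mod 419)
345^64 ≡ 337 (mod 419)
345^128 ≡ 20 (mod 419)
345^209 = 345^(128+64+16+1) ≡ 1 (mod 419).
Result is 1, so (345/419) = 1.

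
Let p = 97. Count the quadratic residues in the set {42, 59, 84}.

0

(42/97) = -1 → non-residue.
(59/97) = -1 → non-residue.
(84/97) = -1 → non-residue.
Total quadratic residues among the 3: 0.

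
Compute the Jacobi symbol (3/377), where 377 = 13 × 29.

Reciprocity: 3 ≡ 3 and 377 ≡ 1 (mod 4), so (3/377) = +(377/3).
Reduce top mod 3: now compute (2/3).
Pull out 2: since 3 ≡ 3 (mod 8), (2/3) = -1.
Reached (1/3) = 1. Collecting the sign flips along the way, the symbol is -1.

-1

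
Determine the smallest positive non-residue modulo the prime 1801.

(2/1801) = +1, so 2 is a residue.
(3/1801) = +1, so 3 is a residue.
(4/1801) = +1, so 4 is a residue.
(5/1801) = +1, so 5 is a residue.
(6/1801) = +1, so 6 is a residue.
(7/1801) = +1, so 7 is a residue.
(8/1801) = +1, so 8 is a residue.
(9/1801) = +1, so 9 is a residue.
(10/1801) = +1, so 10 is a residue.
(11/1801) = −1, so 11 is the smallest positive non-residue mod 1801.

11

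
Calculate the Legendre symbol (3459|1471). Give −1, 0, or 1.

-1

First reduce: 3459 ≡ 517 (mod 1471).
Reciprocity: 517 ≡ 1 and 1471 ≡ 3 (mod 4), so (517/1471) = +(1471/517).
Reduce top mod 517: now compute (437/517).
Reciprocity: 437 ≡ 1 and 517 ≡ 1 (mod 4), so (437/517) = +(517/437).
Reduce top mod 437: now compute (80/437).
Pull out 2^4: since 437 ≡ 5 (mod 8), (2/437) = -1, so (2/437)^4 = +1.
Reciprocity: 5 ≡ 1 and 437 ≡ 1 (mod 4), so (5/437) = +(437/5).
Reduce top mod 5: now compute (2/5).
Pull out 2: since 5 ≡ 5 (mod 8), (2/5) = -1.
Reached (1/5) = 1. Collecting the sign flips along the way, the symbol is -1.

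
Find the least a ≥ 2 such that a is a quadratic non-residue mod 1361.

(2/1361) = +1, so 2 is a residue.
(3/1361) = −1, so 3 is the smallest positive non-residue mod 1361.

3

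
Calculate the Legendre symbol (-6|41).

-1

First reduce: -6 ≡ 35 (mod 41).
Reciprocity: 35 ≡ 3 and 41 ≡ 1 (mod 4), so (35/41) = +(41/35).
Reduce top mod 35: now compute (6/35).
Pull out 2: since 35 ≡ 3 (mod 8), (2/35) = -1.
Reciprocity: 3 ≡ 3 and 35 ≡ 3 (mod 4), so (3/35) = −(35/3).
Reduce top mod 3: now compute (2/3).
Pull out 2: since 3 ≡ 3 (mod 8), (2/3) = -1.
Reached (1/3) = 1. Collecting the sign flips along the way, the symbol is -1.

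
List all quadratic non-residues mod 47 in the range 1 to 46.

Square k = 1,…,23 (k and 47−k give the same square):
1²=1, 2²=4, 3²=9, 4²=16, 5²=25, 6²=36, 7²≡2, 8²≡17, 9²≡34, 10²≡6, 11²≡27, 12²≡3, 13²≡28, 14²≡8, 15²≡37, 16²≡21, 17²≡7, 18²≡42, 19²≡32, 20²≡24, 21²≡18, 22²≡14, 23²≡12 (mod 47).
The residues are {1, 2, 3, 4, 6, 7, 8, 9, 12, 14, 16, 17, 18, 21, 24, 25, 27, 28, 32, 34, 36, 37, 42}; the non-residues are the remaining 23 nonzero classes.

5 10 11 13 15 19 20 22 23 26 29 30 31 33 35 38 39 40 41 43 44 45 46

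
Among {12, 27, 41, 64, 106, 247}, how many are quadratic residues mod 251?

(12/251) = +1 → QR.
(27/251) = +1 → QR.
(41/251) = +1 → QR.
(64/251) = +1 → QR.
(106/251) = +1 → QR.
(247/251) = -1 → non-residue.
Total quadratic residues among the 6: 5.

5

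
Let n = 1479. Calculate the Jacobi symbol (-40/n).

First reduce: -40 ≡ 1439 (mod 1479).
Reciprocity: 1439 ≡ 3 and 1479 ≡ 3 (mod 4), so (1439/1479) = −(1479/1439).
Reduce top mod 1439: now compute (40/1439).
Pull out 2^3: since 1439 ≡ 7 (mod 8), (2/1439) = +1, so (2/1439)^3 = +1.
Reciprocity: 5 ≡ 1 and 1439 ≡ 3 (mod 4), so (5/1439) = +(1439/5).
Reduce top mod 5: now compute (4/5).
Pull out 2^2: since 5 ≡ 5 (mod 8), (2/5) = -1, so (2/5)^2 = +1.
Reached (1/5) = 1. Collecting the sign flips along the way, the symbol is -1.

-1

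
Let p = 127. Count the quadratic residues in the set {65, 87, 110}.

1

(65/127) = -1 → non-residue.
(87/127) = +1 → QR.
(110/127) = -1 → non-residue.
Total quadratic residues among the 3: 1.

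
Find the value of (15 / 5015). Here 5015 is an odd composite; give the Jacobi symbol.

Reciprocity: 15 ≡ 3 and 5015 ≡ 3 (mod 4), so (15/5015) = −(5015/15).
Reduce top mod 15: now compute (5/15).
Reciprocity: 5 ≡ 1 and 15 ≡ 3 (mod 4), so (5/15) = +(15/5).
Reduce top mod 5: now compute (0/5).
Top reduces to 0: gcd > 1, so the symbol is 0.

0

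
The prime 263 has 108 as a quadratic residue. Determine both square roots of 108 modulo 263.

Since 263 ≡ 3 (mod 4), a square root of 108 is 108^((263+1)/4) = 108^66 mod 263.
Repeated squaring: 108^2≡92, 108^4≡48, 108^8≡200, 108^16≡24, 108^32≡50, 108^64≡133 (mod 263).
108^66 = 108^(64+2) ≡ 138 (mod 263).
Check: 138² = 19044 ≡ 108 (mod 263). The two roots are 125 and 138.

125, 138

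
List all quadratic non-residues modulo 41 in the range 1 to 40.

3,6,7,11,12,13,14,15,17,19,22,24,26,27,28,29,30,34,35,38

Square k = 1,…,20 (k and 41−k give the same square):
1²=1, 2²=4, 3²=9, 4²=16, 5²=25, 6²=36, 7²≡8, 8²≡23, 9²≡40, 10²≡18, 11²≡39, 12²≡21, 13²≡5, 14²≡32, 15²≡20, 16²≡10, 17²≡2, 18²≡37, 19²≡33, 20²≡31 (mod 41).
The residues are {1, 2, 4, 5, 8, 9, 10, 16, 18, 20, 21, 23, 25, 31, 32, 33, 36, 37, 39, 40}; the non-residues are the remaining 20 nonzero classes.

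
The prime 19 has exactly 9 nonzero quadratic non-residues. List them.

Square k = 1,…,9 (k and 19−k give the same square):
1²=1, 2²=4, 3²=9, 4²=16, 5²≡6, 6²≡17, 7²≡11, 8²≡7, 9²≡5 (mod 19).
The residues are {1, 4, 5, 6, 7, 9, 11, 16, 17}; the non-residues are the remaining 9 nonzero classes.

2,3,8,10,12,13,14,15,18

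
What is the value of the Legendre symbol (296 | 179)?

Euler's criterion: (296/179) ≡ 117^89 (mod 179).
117^2 ≡ 85 (mod 179)
117^4 ≡ 65 (mod 179)
117^8 ≡ 108 (mod 179)
117^16 ≡ 29 (mod 179)
117^32 ≡ 125 (mod 179)
117^64 ≡ 52 (mod 179)
117^89 = 117^(64+16+8+1) ≡ 1 (mod 179).
Result is 1, so (296/179) = 1.

1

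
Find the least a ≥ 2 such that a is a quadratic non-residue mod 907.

(2/907) = −1, so 2 is the smallest positive non-residue mod 907.

2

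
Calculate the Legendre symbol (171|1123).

Euler's criterion: (171/1123) ≡ 171^561 (mod 1123).
171^2 ≡ 43 (mod 1123)
171^4 ≡ 726 (mod 1123)
171^8 ≡ 389 (mod 1123)
171^16 ≡ 839 (mod 1123)
171^32 ≡ 923 (mod 1123)
171^64 ≡ 695 (mod 1123)
171^128 ≡ 135 (mod 1123)
171^256 ≡ 257 (mod 1123)
171^512 ≡ 915 (mod 1123)
171^561 = 171^(512+32+16+1) ≡ 1 (mod 1123).
Result is 1, so (171/1123) = 1.

1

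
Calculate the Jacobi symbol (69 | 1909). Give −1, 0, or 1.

0

Reciprocity: 69 ≡ 1 and 1909 ≡ 1 (mod 4), so (69/1909) = +(1909/69).
Reduce top mod 69: now compute (46/69).
Pull out 2: since 69 ≡ 5 (mod 8), (2/69) = -1.
Reciprocity: 23 ≡ 3 and 69 ≡ 1 (mod 4), so (23/69) = +(69/23).
Reduce top mod 23: now compute (0/23).
Top reduces to 0: gcd > 1, so the symbol is 0.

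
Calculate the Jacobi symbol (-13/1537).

First reduce: -13 ≡ 1524 (mod 1537).
Pull out 2^2: since 1537 ≡ 1 (mod 8), (2/1537) = +1, so (2/1537)^2 = +1.
Reciprocity: 381 ≡ 1 and 1537 ≡ 1 (mod 4), so (381/1537) = +(1537/381).
Reduce top mod 381: now compute (13/381).
Reciprocity: 13 ≡ 1 and 381 ≡ 1 (mod 4), so (13/381) = +(381/13).
Reduce top mod 13: now compute (4/13).
Pull out 2^2: since 13 ≡ 5 (mod 8), (2/13) = -1, so (2/13)^2 = +1.
Reached (1/13) = 1. Collecting the sign flips along the way, the symbol is +1.

1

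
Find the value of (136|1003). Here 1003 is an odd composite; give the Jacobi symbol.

Pull out 2^3: since 1003 ≡ 3 (mod 8), (2/1003) = -1, so (2/1003)^3 = -1.
Reciprocity: 17 ≡ 1 and 1003 ≡ 3 (mod 4), so (17/1003) = +(1003/17).
Reduce top mod 17: now compute (0/17).
Top reduces to 0: gcd > 1, so the symbol is 0.

0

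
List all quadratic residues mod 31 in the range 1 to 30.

1 2 4 5 7 8 9 10 14 16 18 19 20 25 28

Square k = 1,…,15 (k and 31−k give the same square):
1²=1, 2²=4, 3²=9, 4²=16, 5²=25, 6²≡5, 7²≡18, 8²≡2, 9²≡19, 10²≡7, 11²≡28, 12²≡20, 13²≡14, 14²≡10, 15²≡8 (mod 31).
So the quadratic residues mod 31 are {1, 2, 4, 5, 7, 8, 9, 10, 14, 16, 18, 19, 20, 25, 28}.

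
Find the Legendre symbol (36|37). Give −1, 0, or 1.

Pull out 2^2: since 37 ≡ 5 (mod 8), (2/37) = -1, so (2/37)^2 = +1.
Reciprocity: 9 ≡ 1 and 37 ≡ 1 (mod 4), so (9/37) = +(37/9).
Reduce top mod 9: now compute (1/9).
Reached (1/9) = 1. Collecting the sign flips along the way, the symbol is +1.

1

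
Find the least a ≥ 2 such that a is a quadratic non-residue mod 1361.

(2/1361) = +1, so 2 is a residue.
(3/1361) = −1, so 3 is the smallest positive non-residue mod 1361.

3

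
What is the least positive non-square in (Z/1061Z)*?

2

(2/1061) = −1, so 2 is the smallest positive non-residue mod 1061.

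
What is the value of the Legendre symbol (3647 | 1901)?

First reduce: 3647 ≡ 1746 (mod 1901).
Pull out 2: since 1901 ≡ 5 (mod 8), (2/1901) = -1.
Reciprocity: 873 ≡ 1 and 1901 ≡ 1 (mod 4), so (873/1901) = +(1901/873).
Reduce top mod 873: now compute (155/873).
Reciprocity: 155 ≡ 3 and 873 ≡ 1 (mod 4), so (155/873) = +(873/155).
Reduce top mod 155: now compute (98/155).
Pull out 2: since 155 ≡ 3 (mod 8), (2/155) = -1.
Reciprocity: 49 ≡ 1 and 155 ≡ 3 (mod 4), so (49/155) = +(155/49).
Reduce top mod 49: now compute (8/49).
Pull out 2^3: since 49 ≡ 1 (mod 8), (2/49) = +1, so (2/49)^3 = +1.
Reached (1/49) = 1. Collecting the sign flips along the way, the symbol is +1.

1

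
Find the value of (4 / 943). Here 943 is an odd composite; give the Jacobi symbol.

1

Pull out 2^2: since 943 ≡ 7 (mod 8), (2/943) = +1, so (2/943)^2 = +1.
Reached (1/943) = 1. Collecting the sign flips along the way, the symbol is +1.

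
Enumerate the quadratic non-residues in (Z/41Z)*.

3, 6, 7, 11, 12, 13, 14, 15, 17, 19, 22, 24, 26, 27, 28, 29, 30, 34, 35, 38

Square k = 1,…,20 (k and 41−k give the same square):
1²=1, 2²=4, 3²=9, 4²=16, 5²=25, 6²=36, 7²≡8, 8²≡23, 9²≡40, 10²≡18, 11²≡39, 12²≡21, 13²≡5, 14²≡32, 15²≡20, 16²≡10, 17²≡2, 18²≡37, 19²≡33, 20²≡31 (mod 41).
The residues are {1, 2, 4, 5, 8, 9, 10, 16, 18, 20, 21, 23, 25, 31, 32, 33, 36, 37, 39, 40}; the non-residues are the remaining 20 nonzero classes.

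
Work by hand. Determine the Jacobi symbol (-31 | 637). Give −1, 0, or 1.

First reduce: -31 ≡ 606 (mod 637).
Pull out 2: since 637 ≡ 5 (mod 8), (2/637) = -1.
Reciprocity: 303 ≡ 3 and 637 ≡ 1 (mod 4), so (303/637) = +(637/303).
Reduce top mod 303: now compute (31/303).
Reciprocity: 31 ≡ 3 and 303 ≡ 3 (mod 4), so (31/303) = −(303/31).
Reduce top mod 31: now compute (24/31).
Pull out 2^3: since 31 ≡ 7 (mod 8), (2/31) = +1, so (2/31)^3 = +1.
Reciprocity: 3 ≡ 3 and 31 ≡ 3 (mod 4), so (3/31) = −(31/3).
Reduce top mod 3: now compute (1/3).
Reached (1/3) = 1. Collecting the sign flips along the way, the symbol is -1.

-1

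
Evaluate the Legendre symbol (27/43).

Euler's criterion: (27/43) ≡ 27^21 (mod 43).
27^2 ≡ 41 (mod 43)
27^4 ≡ 4 (mod 43)
27^8 ≡ 16 (mod 43)
27^16 ≡ 41 (mod 43)
27^21 = 27^(16+4+1) ≡ 42 (mod 43).
Result is 42 ≡ −1, so (27/43) = −1.

-1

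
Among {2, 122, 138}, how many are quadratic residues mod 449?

2

(2/449) = +1 → QR.
(122/449) = +1 → QR.
(138/449) = -1 → non-residue.
Total quadratic residues among the 3: 2.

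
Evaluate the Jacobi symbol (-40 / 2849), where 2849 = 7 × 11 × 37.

1

First reduce: -40 ≡ 2809 (mod 2849).
Reciprocity: 2809 ≡ 1 and 2849 ≡ 1 (mod 4), so (2809/2849) = +(2849/2809).
Reduce top mod 2809: now compute (40/2809).
Pull out 2^3: since 2809 ≡ 1 (mod 8), (2/2809) = +1, so (2/2809)^3 = +1.
Reciprocity: 5 ≡ 1 and 2809 ≡ 1 (mod 4), so (5/2809) = +(2809/5).
Reduce top mod 5: now compute (4/5).
Pull out 2^2: since 5 ≡ 5 (mod 8), (2/5) = -1, so (2/5)^2 = +1.
Reached (1/5) = 1. Collecting the sign flips along the way, the symbol is +1.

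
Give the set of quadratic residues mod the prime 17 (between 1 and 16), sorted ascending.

Square k = 1,…,8 (k and 17−k give the same square):
1²=1, 2²=4, 3²=9, 4²=16, 5²≡8, 6²≡2, 7²≡15, 8²≡13 (mod 17).
So the quadratic residues mod 17 are {1, 2, 4, 8, 9, 13, 15, 16}.

1 2 4 8 9 13 15 16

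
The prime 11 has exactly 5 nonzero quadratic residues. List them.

1, 3, 4, 5, 9

Square k = 1,…,5 (k and 11−k give the same square):
1²=1, 2²=4, 3²=9, 4²≡5, 5²≡3 (mod 11).
So the quadratic residues mod 11 are {1, 3, 4, 5, 9}.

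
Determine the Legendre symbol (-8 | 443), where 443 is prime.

1

First reduce: -8 ≡ 435 (mod 443).
Reciprocity: 435 ≡ 3 and 443 ≡ 3 (mod 4), so (435/443) = −(443/435).
Reduce top mod 435: now compute (8/435).
Pull out 2^3: since 435 ≡ 3 (mod 8), (2/435) = -1, so (2/435)^3 = -1.
Reached (1/435) = 1. Collecting the sign flips along the way, the symbol is +1.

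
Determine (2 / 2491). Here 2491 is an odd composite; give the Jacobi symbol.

Pull out 2: since 2491 ≡ 3 (mod 8), (2/2491) = -1.
Reached (1/2491) = 1. Collecting the sign flips along the way, the symbol is -1.

-1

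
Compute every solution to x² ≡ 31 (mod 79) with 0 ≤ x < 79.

Since 79 ≡ 3 (mod 4), a square root of 31 is 31^((79+1)/4) = 31^20 mod 79.
Repeated squaring: 31^2≡13, 31^4≡11, 31^8≡42, 31^16≡26 (mod 79).
31^20 = 31^(16+4) ≡ 49 (mod 79).
Check: 49² = 2401 ≡ 31 (mod 79). The two roots are 30 and 49.

30, 49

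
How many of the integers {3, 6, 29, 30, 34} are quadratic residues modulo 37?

(3/37) = +1 → QR.
(6/37) = -1 → non-residue.
(29/37) = -1 → non-residue.
(30/37) = +1 → QR.
(34/37) = +1 → QR.
Total quadratic residues among the 5: 3.

3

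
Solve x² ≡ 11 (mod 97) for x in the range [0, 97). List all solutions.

37, 60

97 ≡ 1 (mod 4), so we find a root by search.
Trying successive values, 37² = 1369 ≡ 11 (mod 97). The other root is 97 − 37 = 60.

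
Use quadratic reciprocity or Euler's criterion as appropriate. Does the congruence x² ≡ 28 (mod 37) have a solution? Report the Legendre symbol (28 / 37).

Pull out 2^2: since 37 ≡ 5 (mod 8), (2/37) = -1, so (2/37)^2 = +1.
Reciprocity: 7 ≡ 3 and 37 ≡ 1 (mod 4), so (7/37) = +(37/7).
Reduce top mod 7: now compute (2/7).
Pull out 2: since 7 ≡ 7 (mod 8), (2/7) = +1.
Reached (1/7) = 1. Collecting the sign flips along the way, the symbol is +1.

1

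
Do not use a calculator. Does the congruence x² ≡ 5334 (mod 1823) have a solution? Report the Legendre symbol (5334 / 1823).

1

First reduce: 5334 ≡ 1688 (mod 1823).
Pull out 2^3: since 1823 ≡ 7 (mod 8), (2/1823) = +1, so (2/1823)^3 = +1.
Reciprocity: 211 ≡ 3 and 1823 ≡ 3 (mod 4), so (211/1823) = −(1823/211).
Reduce top mod 211: now compute (135/211).
Reciprocity: 135 ≡ 3 and 211 ≡ 3 (mod 4), so (135/211) = −(211/135).
Reduce top mod 135: now compute (76/135).
Pull out 2^2: since 135 ≡ 7 (mod 8), (2/135) = +1, so (2/135)^2 = +1.
Reciprocity: 19 ≡ 3 and 135 ≡ 3 (mod 4), so (19/135) = −(135/19).
Reduce top mod 19: now compute (2/19).
Pull out 2: since 19 ≡ 3 (mod 8), (2/19) = -1.
Reached (1/19) = 1. Collecting the sign flips along the way, the symbol is +1.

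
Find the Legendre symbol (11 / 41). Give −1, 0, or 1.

-1

Reciprocity: 11 ≡ 3 and 41 ≡ 1 (mod 4), so (11/41) = +(41/11).
Reduce top mod 11: now compute (8/11).
Pull out 2^3: since 11 ≡ 3 (mod 8), (2/11) = -1, so (2/11)^3 = -1.
Reached (1/11) = 1. Collecting the sign flips along the way, the symbol is -1.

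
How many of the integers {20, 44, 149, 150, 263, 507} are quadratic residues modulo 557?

(20/557) = -1 → non-residue.
(44/557) = -1 → non-residue.
(149/557) = +1 → QR.
(150/557) = +1 → QR.
(263/557) = +1 → QR.
(507/557) = -1 → non-residue.
Total quadratic residues among the 6: 3.

3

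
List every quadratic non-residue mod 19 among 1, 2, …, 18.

Square k = 1,…,9 (k and 19−k give the same square):
1²=1, 2²=4, 3²=9, 4²=16, 5²≡6, 6²≡17, 7²≡11, 8²≡7, 9²≡5 (mod 19).
The residues are {1, 4, 5, 6, 7, 9, 11, 16, 17}; the non-residues are the remaining 9 nonzero classes.

2 3 8 10 12 13 14 15 18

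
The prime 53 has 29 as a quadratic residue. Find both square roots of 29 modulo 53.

20, 33

53 ≡ 1 (mod 4), so we find a root by search.
Trying successive values, 20² = 400 ≡ 29 (mod 53). The other root is 53 − 20 = 33.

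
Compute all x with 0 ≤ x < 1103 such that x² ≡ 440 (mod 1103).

Since 1103 ≡ 3 (mod 4), a square root of 440 is 440^((1103+1)/4) = 440^276 mod 1103.
Repeated squaring: 440^2≡575, 440^4≡828, 440^8≡621, 440^16≡694, 440^32≡728, 440^64≡544, 440^128≡332, 440^256≡1027 (mod 1103).
440^276 = 440^(256+16+4) ≡ 150 (mod 1103).
Check: 150² = 22500 ≡ 440 (mod 1103). The two roots are 150 and 953.

150, 953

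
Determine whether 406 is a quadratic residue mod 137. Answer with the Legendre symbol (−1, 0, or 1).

-1

First reduce: 406 ≡ 132 (mod 137).
Pull out 2^2: since 137 ≡ 1 (mod 8), (2/137) = +1, so (2/137)^2 = +1.
Reciprocity: 33 ≡ 1 and 137 ≡ 1 (mod 4), so (33/137) = +(137/33).
Reduce top mod 33: now compute (5/33).
Reciprocity: 5 ≡ 1 and 33 ≡ 1 (mod 4), so (5/33) = +(33/5).
Reduce top mod 5: now compute (3/5).
Reciprocity: 3 ≡ 3 and 5 ≡ 1 (mod 4), so (3/5) = +(5/3).
Reduce top mod 3: now compute (2/3).
Pull out 2: since 3 ≡ 3 (mod 8), (2/3) = -1.
Reached (1/3) = 1. Collecting the sign flips along the way, the symbol is -1.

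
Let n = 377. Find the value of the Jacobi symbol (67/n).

Reciprocity: 67 ≡ 3 and 377 ≡ 1 (mod 4), so (67/377) = +(377/67).
Reduce top mod 67: now compute (42/67).
Pull out 2: since 67 ≡ 3 (mod 8), (2/67) = -1.
Reciprocity: 21 ≡ 1 and 67 ≡ 3 (mod 4), so (21/67) = +(67/21).
Reduce top mod 21: now compute (4/21).
Pull out 2^2: since 21 ≡ 5 (mod 8), (2/21) = -1, so (2/21)^2 = +1.
Reached (1/21) = 1. Collecting the sign flips along the way, the symbol is -1.

-1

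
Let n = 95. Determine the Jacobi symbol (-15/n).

0

First reduce: -15 ≡ 80 (mod 95).
Pull out 2^4: since 95 ≡ 7 (mod 8), (2/95) = +1, so (2/95)^4 = +1.
Reciprocity: 5 ≡ 1 and 95 ≡ 3 (mod 4), so (5/95) = +(95/5).
Reduce top mod 5: now compute (0/5).
Top reduces to 0: gcd > 1, so the symbol is 0.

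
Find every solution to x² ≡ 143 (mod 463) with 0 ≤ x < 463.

Since 463 ≡ 3 (mod 4), a square root of 143 is 143^((463+1)/4) = 143^116 mod 463.
Repeated squaring: 143^2≡77, 143^4≡373, 143^8≡229, 143^16≡122, 143^32≡68, 143^64≡457 (mod 463).
143^116 = 143^(64+32+16+4) ≡ 315 (mod 463).
Check: 315² = 99225 ≡ 143 (mod 463). The two roots are 148 and 315.

148, 315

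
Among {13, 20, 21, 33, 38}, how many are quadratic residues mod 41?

3

(13/41) = -1 → non-residue.
(20/41) = +1 → QR.
(21/41) = +1 → QR.
(33/41) = +1 → QR.
(38/41) = -1 → non-residue.
Total quadratic residues among the 5: 3.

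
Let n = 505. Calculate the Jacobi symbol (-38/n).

1

First reduce: -38 ≡ 467 (mod 505).
Reciprocity: 467 ≡ 3 and 505 ≡ 1 (mod 4), so (467/505) = +(505/467).
Reduce top mod 467: now compute (38/467).
Pull out 2: since 467 ≡ 3 (mod 8), (2/467) = -1.
Reciprocity: 19 ≡ 3 and 467 ≡ 3 (mod 4), so (19/467) = −(467/19).
Reduce top mod 19: now compute (11/19).
Reciprocity: 11 ≡ 3 and 19 ≡ 3 (mod 4), so (11/19) = −(19/11).
Reduce top mod 11: now compute (8/11).
Pull out 2^3: since 11 ≡ 3 (mod 8), (2/11) = -1, so (2/11)^3 = -1.
Reached (1/11) = 1. Collecting the sign flips along the way, the symbol is +1.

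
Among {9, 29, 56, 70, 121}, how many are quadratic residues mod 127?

3

(9/127) = +1 → QR.
(29/127) = -1 → non-residue.
(56/127) = -1 → non-residue.
(70/127) = +1 → QR.
(121/127) = +1 → QR.
Total quadratic residues among the 5: 3.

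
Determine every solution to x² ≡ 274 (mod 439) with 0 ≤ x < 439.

65, 374

Since 439 ≡ 3 (mod 4), a square root of 274 is 274^((439+1)/4) = 274^110 mod 439.
Repeated squaring: 274^2≡7, 274^4≡49, 274^8≡206, 274^16≡292, 274^32≡98, 274^64≡385 (mod 439).
274^110 = 274^(64+32+8+4+2) ≡ 65 (mod 439).
Check: 65² = 4225 ≡ 274 (mod 439). The two roots are 65 and 374.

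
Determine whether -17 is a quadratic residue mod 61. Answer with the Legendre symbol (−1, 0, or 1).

-1

First reduce: -17 ≡ 44 (mod 61).
Pull out 2^2: since 61 ≡ 5 (mod 8), (2/61) = -1, so (2/61)^2 = +1.
Reciprocity: 11 ≡ 3 and 61 ≡ 1 (mod 4), so (11/61) = +(61/11).
Reduce top mod 11: now compute (6/11).
Pull out 2: since 11 ≡ 3 (mod 8), (2/11) = -1.
Reciprocity: 3 ≡ 3 and 11 ≡ 3 (mod 4), so (3/11) = −(11/3).
Reduce top mod 3: now compute (2/3).
Pull out 2: since 3 ≡ 3 (mod 8), (2/3) = -1.
Reached (1/3) = 1. Collecting the sign flips along the way, the symbol is -1.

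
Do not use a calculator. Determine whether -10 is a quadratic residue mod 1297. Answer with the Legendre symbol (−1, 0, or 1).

-1

First reduce: -10 ≡ 1287 (mod 1297).
Reciprocity: 1287 ≡ 3 and 1297 ≡ 1 (mod 4), so (1287/1297) = +(1297/1287).
Reduce top mod 1287: now compute (10/1287).
Pull out 2: since 1287 ≡ 7 (mod 8), (2/1287) = +1.
Reciprocity: 5 ≡ 1 and 1287 ≡ 3 (mod 4), so (5/1287) = +(1287/5).
Reduce top mod 5: now compute (2/5).
Pull out 2: since 5 ≡ 5 (mod 8), (2/5) = -1.
Reached (1/5) = 1. Collecting the sign flips along the way, the symbol is -1.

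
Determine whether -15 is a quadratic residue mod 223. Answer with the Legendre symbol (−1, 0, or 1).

-1

First reduce: -15 ≡ 208 (mod 223).
Pull out 2^4: since 223 ≡ 7 (mod 8), (2/223) = +1, so (2/223)^4 = +1.
Reciprocity: 13 ≡ 1 and 223 ≡ 3 (mod 4), so (13/223) = +(223/13).
Reduce top mod 13: now compute (2/13).
Pull out 2: since 13 ≡ 5 (mod 8), (2/13) = -1.
Reached (1/13) = 1. Collecting the sign flips along the way, the symbol is -1.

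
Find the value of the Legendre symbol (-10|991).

-1

First reduce: -10 ≡ 981 (mod 991).
Reciprocity: 981 ≡ 1 and 991 ≡ 3 (mod 4), so (981/991) = +(991/981).
Reduce top mod 981: now compute (10/981).
Pull out 2: since 981 ≡ 5 (mod 8), (2/981) = -1.
Reciprocity: 5 ≡ 1 and 981 ≡ 1 (mod 4), so (5/981) = +(981/5).
Reduce top mod 5: now compute (1/5).
Reached (1/5) = 1. Collecting the sign flips along the way, the symbol is -1.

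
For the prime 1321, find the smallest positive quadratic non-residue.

(2/1321) = +1, so 2 is a residue.
(3/1321) = +1, so 3 is a residue.
(4/1321) = +1, so 4 is a residue.
(5/1321) = +1, so 5 is a residue.
(6/1321) = +1, so 6 is a residue.
(7/1321) = −1, so 7 is the smallest positive non-residue mod 1321.

7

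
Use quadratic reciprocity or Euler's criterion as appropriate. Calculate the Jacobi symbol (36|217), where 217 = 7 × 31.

1

Pull out 2^2: since 217 ≡ 1 (mod 8), (2/217) = +1, so (2/217)^2 = +1.
Reciprocity: 9 ≡ 1 and 217 ≡ 1 (mod 4), so (9/217) = +(217/9).
Reduce top mod 9: now compute (1/9).
Reached (1/9) = 1. Collecting the sign flips along the way, the symbol is +1.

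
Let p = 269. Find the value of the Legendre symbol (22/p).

-1

Euler's criterion: (22/269) ≡ 22^134 (mod 269).
22^2 ≡ 215 (mod 269)
22^4 ≡ 226 (mod 269)
22^8 ≡ 235 (mod 269)
22^16 ≡ 80 (mod 269)
22^32 ≡ 213 (mod 269)
22^64 ≡ 177 (mod 269)
22^128 ≡ 125 (mod 269)
22^134 = 22^(128+4+2) ≡ 268 (mod 269).
Result is 268 ≡ −1, so (22/269) = −1.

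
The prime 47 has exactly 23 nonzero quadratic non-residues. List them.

Square k = 1,…,23 (k and 47−k give the same square):
1²=1, 2²=4, 3²=9, 4²=16, 5²=25, 6²=36, 7²≡2, 8²≡17, 9²≡34, 10²≡6, 11²≡27, 12²≡3, 13²≡28, 14²≡8, 15²≡37, 16²≡21, 17²≡7, 18²≡42, 19²≡32, 20²≡24, 21²≡18, 22²≡14, 23²≡12 (mod 47).
The residues are {1, 2, 3, 4, 6, 7, 8, 9, 12, 14, 16, 17, 18, 21, 24, 25, 27, 28, 32, 34, 36, 37, 42}; the non-residues are the remaining 23 nonzero classes.

5, 10, 11, 13, 15, 19, 20, 22, 23, 26, 29, 30, 31, 33, 35, 38, 39, 40, 41, 43, 44, 45, 46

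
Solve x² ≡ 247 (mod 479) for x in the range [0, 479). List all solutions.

60, 419

Since 479 ≡ 3 (mod 4), a square root of 247 is 247^((479+1)/4) = 247^120 mod 479.
Repeated squaring: 247^2≡176, 247^4≡320, 247^8≡373, 247^16≡219, 247^32≡61, 247^64≡368 (mod 479).
247^120 = 247^(64+32+16+8) ≡ 60 (mod 479).
Check: 60² = 3600 ≡ 247 (mod 479). The two roots are 60 and 419.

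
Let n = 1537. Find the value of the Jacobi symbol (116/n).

Pull out 2^2: since 1537 ≡ 1 (mod 8), (2/1537) = +1, so (2/1537)^2 = +1.
Reciprocity: 29 ≡ 1 and 1537 ≡ 1 (mod 4), so (29/1537) = +(1537/29).
Reduce top mod 29: now compute (0/29).
Top reduces to 0: gcd > 1, so the symbol is 0.

0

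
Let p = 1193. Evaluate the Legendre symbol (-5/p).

Euler's criterion: (-5/1193) ≡ 1188^596 (mod 1193).
1188^2 ≡ 25 (mod 1193)
1188^4 ≡ 625 (mod 1193)
1188^8 ≡ 514 (mod 1193)
1188^16 ≡ 543 (mod 1193)
1188^32 ≡ 178 (mod 1193)
1188^64 ≡ 666 (mod 1193)
1188^128 ≡ 953 (mod 1193)
1188^256 ≡ 336 (mod 1193)
1188^512 ≡ 754 (mod 1193)
1188^596 = 1188^(512+64+16+4) ≡ 1192 (mod 1193).
Result is 1192 ≡ −1, so (-5/1193) = −1.

-1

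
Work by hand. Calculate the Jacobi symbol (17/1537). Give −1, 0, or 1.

-1

Reciprocity: 17 ≡ 1 and 1537 ≡ 1 (mod 4), so (17/1537) = +(1537/17).
Reduce top mod 17: now compute (7/17).
Reciprocity: 7 ≡ 3 and 17 ≡ 1 (mod 4), so (7/17) = +(17/7).
Reduce top mod 7: now compute (3/7).
Reciprocity: 3 ≡ 3 and 7 ≡ 3 (mod 4), so (3/7) = −(7/3).
Reduce top mod 3: now compute (1/3).
Reached (1/3) = 1. Collecting the sign flips along the way, the symbol is -1.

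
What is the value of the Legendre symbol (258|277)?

1

Pull out 2: since 277 ≡ 5 (mod 8), (2/277) = -1.
Reciprocity: 129 ≡ 1 and 277 ≡ 1 (mod 4), so (129/277) = +(277/129).
Reduce top mod 129: now compute (19/129).
Reciprocity: 19 ≡ 3 and 129 ≡ 1 (mod 4), so (19/129) = +(129/19).
Reduce top mod 19: now compute (15/19).
Reciprocity: 15 ≡ 3 and 19 ≡ 3 (mod 4), so (15/19) = −(19/15).
Reduce top mod 15: now compute (4/15).
Pull out 2^2: since 15 ≡ 7 (mod 8), (2/15) = +1, so (2/15)^2 = +1.
Reached (1/15) = 1. Collecting the sign flips along the way, the symbol is +1.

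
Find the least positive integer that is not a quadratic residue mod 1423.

3

(2/1423) = +1, so 2 is a residue.
(3/1423) = −1, so 3 is the smallest positive non-residue mod 1423.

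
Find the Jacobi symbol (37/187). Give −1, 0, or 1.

Reciprocity: 37 ≡ 1 and 187 ≡ 3 (mod 4), so (37/187) = +(187/37).
Reduce top mod 37: now compute (2/37).
Pull out 2: since 37 ≡ 5 (mod 8), (2/37) = -1.
Reached (1/37) = 1. Collecting the sign flips along the way, the symbol is -1.

-1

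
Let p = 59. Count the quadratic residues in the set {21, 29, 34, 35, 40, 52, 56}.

(21/59) = +1 → QR.
(29/59) = +1 → QR.
(34/59) = -1 → non-residue.
(35/59) = +1 → QR.
(40/59) = -1 → non-residue.
(52/59) = -1 → non-residue.
(56/59) = -1 → non-residue.
Total quadratic residues among the 7: 3.

3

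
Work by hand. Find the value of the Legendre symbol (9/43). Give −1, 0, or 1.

1

Reciprocity: 9 ≡ 1 and 43 ≡ 3 (mod 4), so (9/43) = +(43/9).
Reduce top mod 9: now compute (7/9).
Reciprocity: 7 ≡ 3 and 9 ≡ 1 (mod 4), so (7/9) = +(9/7).
Reduce top mod 7: now compute (2/7).
Pull out 2: since 7 ≡ 7 (mod 8), (2/7) = +1.
Reached (1/7) = 1. Collecting the sign flips along the way, the symbol is +1.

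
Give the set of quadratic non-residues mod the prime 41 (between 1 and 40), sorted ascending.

Square k = 1,…,20 (k and 41−k give the same square):
1²=1, 2²=4, 3²=9, 4²=16, 5²=25, 6²=36, 7²≡8, 8²≡23, 9²≡40, 10²≡18, 11²≡39, 12²≡21, 13²≡5, 14²≡32, 15²≡20, 16²≡10, 17²≡2, 18²≡37, 19²≡33, 20²≡31 (mod 41).
The residues are {1, 2, 4, 5, 8, 9, 10, 16, 18, 20, 21, 23, 25, 31, 32, 33, 36, 37, 39, 40}; the non-residues are the remaining 20 nonzero classes.

3, 6, 7, 11, 12, 13, 14, 15, 17, 19, 22, 24, 26, 27, 28, 29, 30, 34, 35, 38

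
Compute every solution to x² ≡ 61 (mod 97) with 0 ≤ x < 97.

97 ≡ 1 (mod 4), so we find a root by search.
Trying successive values, 35² = 1225 ≡ 61 (mod 97). The other root is 97 − 35 = 62.

35, 62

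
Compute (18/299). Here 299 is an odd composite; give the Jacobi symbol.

Pull out 2: since 299 ≡ 3 (mod 8), (2/299) = -1.
Reciprocity: 9 ≡ 1 and 299 ≡ 3 (mod 4), so (9/299) = +(299/9).
Reduce top mod 9: now compute (2/9).
Pull out 2: since 9 ≡ 1 (mod 8), (2/9) = +1.
Reached (1/9) = 1. Collecting the sign flips along the way, the symbol is -1.

-1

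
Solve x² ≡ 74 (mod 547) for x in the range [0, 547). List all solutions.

53, 494

Since 547 ≡ 3 (mod 4), a square root of 74 is 74^((547+1)/4) = 74^137 mod 547.
Repeated squaring: 74^2≡6, 74^4≡36, 74^8≡202, 74^16≡326, 74^32≡158, 74^64≡349, 74^128≡367 (mod 547).
74^137 = 74^(128+8+1) ≡ 53 (mod 547).
Check: 53² = 2809 ≡ 74 (mod 547). The two roots are 53 and 494.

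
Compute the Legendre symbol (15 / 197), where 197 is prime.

Euler's criterion: (15/197) ≡ 15^98 (mod 197).
15^2 ≡ 28 (mod 197)
15^4 ≡ 193 (mod 197)
15^8 ≡ 16 (mod 197)
15^16 ≡ 59 (mod 197)
15^32 ≡ 132 (mod 197)
15^64 ≡ 88 (mod 197)
15^98 = 15^(64+32+2) ≡ 1 (mod 197).
Result is 1, so (15/197) = 1.

1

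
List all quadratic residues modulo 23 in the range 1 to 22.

Square k = 1,…,11 (k and 23−k give the same square):
1²=1, 2²=4, 3²=9, 4²=16, 5²≡2, 6²≡13, 7²≡3, 8²≡18, 9²≡12, 10²≡8, 11²≡6 (mod 23).
So the quadratic residues mod 23 are {1, 2, 3, 4, 6, 8, 9, 12, 13, 16, 18}.

1,2,3,4,6,8,9,12,13,16,18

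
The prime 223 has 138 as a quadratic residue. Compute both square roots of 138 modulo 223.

19, 204

Since 223 ≡ 3 (mod 4), a square root of 138 is 138^((223+1)/4) = 138^56 mod 223.
Repeated squaring: 138^2≡89, 138^4≡116, 138^8≡76, 138^16≡201, 138^32≡38 (mod 223).
138^56 = 138^(32+16+8) ≡ 19 (mod 223).
Check: 19² = 361 ≡ 138 (mod 223). The two roots are 19 and 204.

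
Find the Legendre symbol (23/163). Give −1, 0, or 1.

Euler's criterion: (23/163) ≡ 23^81 (mod 163).
23^2 ≡ 40 (mod 163)
23^4 ≡ 133 (mod 163)
23^8 ≡ 85 (mod 163)
23^16 ≡ 53 (mod 163)
23^32 ≡ 38 (mod 163)
23^64 ≡ 140 (mod 163)
23^81 = 23^(64+16+1) ≡ 162 (mod 163).
Result is 162 ≡ −1, so (23/163) = −1.

-1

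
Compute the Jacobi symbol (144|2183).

1

Pull out 2^4: since 2183 ≡ 7 (mod 8), (2/2183) = +1, so (2/2183)^4 = +1.
Reciprocity: 9 ≡ 1 and 2183 ≡ 3 (mod 4), so (9/2183) = +(2183/9).
Reduce top mod 9: now compute (5/9).
Reciprocity: 5 ≡ 1 and 9 ≡ 1 (mod 4), so (5/9) = +(9/5).
Reduce top mod 5: now compute (4/5).
Pull out 2^2: since 5 ≡ 5 (mod 8), (2/5) = -1, so (2/5)^2 = +1.
Reached (1/5) = 1. Collecting the sign flips along the way, the symbol is +1.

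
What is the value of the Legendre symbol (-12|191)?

-1

Euler's criterion: (-12/191) ≡ 179^95 (mod 191).
179^2 ≡ 144 (mod 191)
179^4 ≡ 108 (mod 191)
179^8 ≡ 13 (mod 191)
179^16 ≡ 169 (mod 191)
179^32 ≡ 102 (mod 191)
179^64 ≡ 90 (mod 191)
179^95 = 179^(64+16+8+4+2+1) ≡ 190 (mod 191).
Result is 190 ≡ −1, so (-12/191) = −1.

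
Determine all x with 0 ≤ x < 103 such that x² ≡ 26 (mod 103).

51, 52

Since 103 ≡ 3 (mod 4), a square root of 26 is 26^((103+1)/4) = 26^26 mod 103.
Repeated squaring: 26^2≡58, 26^4≡68, 26^8≡92, 26^16≡18 (mod 103).
26^26 = 26^(16+8+2) ≡ 52 (mod 103).
Check: 52² = 2704 ≡ 26 (mod 103). The two roots are 51 and 52.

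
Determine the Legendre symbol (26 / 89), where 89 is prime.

-1

Euler's criterion: (26/89) ≡ 26^44 (mod 89).
26^2 ≡ 53 (mod 89)
26^4 ≡ 50 (mod 89)
26^8 ≡ 8 (mod 89)
26^16 ≡ 64 (mod 89)
26^32 ≡ 2 (mod 89)
26^44 = 26^(32+8+4) ≡ 88 (mod 89).
Result is 88 ≡ −1, so (26/89) = −1.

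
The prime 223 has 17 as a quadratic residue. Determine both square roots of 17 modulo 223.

54, 169

Since 223 ≡ 3 (mod 4), a square root of 17 is 17^((223+1)/4) = 17^56 mod 223.
Repeated squaring: 17^2≡66, 17^4≡119, 17^8≡112, 17^16≡56, 17^32≡14 (mod 223).
17^56 = 17^(32+16+8) ≡ 169 (mod 223).
Check: 169² = 28561 ≡ 17 (mod 223). The two roots are 54 and 169.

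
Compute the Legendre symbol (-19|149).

First reduce: -19 ≡ 130 (mod 149).
Pull out 2: since 149 ≡ 5 (mod 8), (2/149) = -1.
Reciprocity: 65 ≡ 1 and 149 ≡ 1 (mod 4), so (65/149) = +(149/65).
Reduce top mod 65: now compute (19/65).
Reciprocity: 19 ≡ 3 and 65 ≡ 1 (mod 4), so (19/65) = +(65/19).
Reduce top mod 19: now compute (8/19).
Pull out 2^3: since 19 ≡ 3 (mod 8), (2/19) = -1, so (2/19)^3 = -1.
Reached (1/19) = 1. Collecting the sign flips along the way, the symbol is +1.

1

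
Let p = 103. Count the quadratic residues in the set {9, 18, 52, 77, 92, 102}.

4

(9/103) = +1 → QR.
(18/103) = +1 → QR.
(52/103) = +1 → QR.
(77/103) = -1 → non-residue.
(92/103) = +1 → QR.
(102/103) = -1 → non-residue.
Total quadratic residues among the 6: 4.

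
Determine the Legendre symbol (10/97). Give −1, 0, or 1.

Pull out 2: since 97 ≡ 1 (mod 8), (2/97) = +1.
Reciprocity: 5 ≡ 1 and 97 ≡ 1 (mod 4), so (5/97) = +(97/5).
Reduce top mod 5: now compute (2/5).
Pull out 2: since 5 ≡ 5 (mod 8), (2/5) = -1.
Reached (1/5) = 1. Collecting the sign flips along the way, the symbol is -1.

-1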